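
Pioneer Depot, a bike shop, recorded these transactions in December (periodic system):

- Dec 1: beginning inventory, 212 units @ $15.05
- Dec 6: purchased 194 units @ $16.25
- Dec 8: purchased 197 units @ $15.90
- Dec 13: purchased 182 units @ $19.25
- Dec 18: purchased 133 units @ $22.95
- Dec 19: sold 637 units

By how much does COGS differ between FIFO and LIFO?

$1,589.50

FIFO COGS: 212 @ $15.05 + 194 @ $16.25 + 197 @ $15.90 + 34 @ $19.25 = $10,129.90
LIFO COGS: 133 @ $22.95 + 182 @ $19.25 + 197 @ $15.90 + 125 @ $16.25 = $11,719.40
Difference = |$10,129.90 − $11,719.40| = $1,589.50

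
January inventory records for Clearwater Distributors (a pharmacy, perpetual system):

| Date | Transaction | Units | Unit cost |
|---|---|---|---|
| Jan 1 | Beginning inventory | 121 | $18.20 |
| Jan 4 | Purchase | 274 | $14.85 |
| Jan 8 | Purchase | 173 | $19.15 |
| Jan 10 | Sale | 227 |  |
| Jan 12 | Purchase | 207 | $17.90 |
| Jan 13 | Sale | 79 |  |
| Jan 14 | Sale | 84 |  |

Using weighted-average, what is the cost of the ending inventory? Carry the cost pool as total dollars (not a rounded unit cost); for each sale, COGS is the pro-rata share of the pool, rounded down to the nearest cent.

Ending inventory = $6,645.55

After Jan 1: 121 on hand, pool $2,202.20 (≈ $18.2000 each)
After Jan 4: 395 on hand, pool $6,271.10 (≈ $15.8762 each)
After Jan 8: 568 on hand, pool $9,584.05 (≈ $16.8733 each)
Jan 10, sell 227: 227/568 × $9,584.05 → $3,830.24
After Jan 12: 548 on hand, pool $9,459.11 (≈ $17.2611 each)
Jan 13, sell 79: 79/548 × $9,459.11 → $1,363.63
Jan 14, sell 84: 84/469 × $8,095.48 → $1,449.93
Total COGS = $3,830.24 + $1,363.63 + $1,449.93 = $6,643.80
Ending inventory (cost pool remaining) = $6,645.55
Check: goods available $13,289.35 = COGS $6,643.80 + ending $6,645.55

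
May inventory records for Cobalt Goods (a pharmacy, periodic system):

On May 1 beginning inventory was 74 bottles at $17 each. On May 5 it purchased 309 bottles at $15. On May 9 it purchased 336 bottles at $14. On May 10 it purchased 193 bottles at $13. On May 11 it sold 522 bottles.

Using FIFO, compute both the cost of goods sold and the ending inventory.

COGS = $7,839; ending inventory = $5,267

May 11, 522 sold [FIFO — oldest first]: 74 @ $17 + 309 @ $15 + 139 @ $14 = $7,839
Ending inventory: 197 @ $14 + 193 @ $13 = $5,267
Check: goods available $13,106 = COGS $7,839 + ending $5,267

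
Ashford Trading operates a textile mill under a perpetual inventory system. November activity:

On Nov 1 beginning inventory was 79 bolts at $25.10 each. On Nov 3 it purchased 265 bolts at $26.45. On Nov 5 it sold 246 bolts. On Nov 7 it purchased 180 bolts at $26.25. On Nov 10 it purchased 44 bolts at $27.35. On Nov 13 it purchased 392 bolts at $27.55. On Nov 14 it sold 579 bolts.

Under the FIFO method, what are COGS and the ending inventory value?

COGS = $22,000.90; ending inventory = $3,719.25

Nov 5, 246 sold [FIFO — oldest first]: 79 @ $25.10 + 167 @ $26.45 = $6,400.05
Nov 14, 579 sold [FIFO — oldest first]: 98 @ $26.45 + 180 @ $26.25 + 44 @ $27.35 + 257 @ $27.55 = $15,600.85
Total COGS = $6,400.05 + $15,600.85 = $22,000.90
Ending inventory: 135 @ $27.55 = $3,719.25
Check: goods available $25,720.15 = COGS $22,000.90 + ending $3,719.25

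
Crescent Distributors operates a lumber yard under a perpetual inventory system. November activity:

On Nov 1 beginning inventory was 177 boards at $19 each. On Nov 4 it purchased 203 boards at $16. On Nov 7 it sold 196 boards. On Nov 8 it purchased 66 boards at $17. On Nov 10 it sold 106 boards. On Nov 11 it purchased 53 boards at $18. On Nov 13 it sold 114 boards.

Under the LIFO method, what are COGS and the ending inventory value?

COGS = $7,110; ending inventory = $1,577

Nov 7, 196 sold [LIFO — newest first]: 196 @ $16 = $3,136
Nov 10, 106 sold [LIFO — newest first]: 66 @ $17 + 7 @ $16 + 33 @ $19 = $1,861
Nov 13, 114 sold [LIFO — newest first]: 53 @ $18 + 61 @ $19 = $2,113
Total COGS = $3,136 + $1,861 + $2,113 = $7,110
Ending inventory: 83 @ $19 = $1,577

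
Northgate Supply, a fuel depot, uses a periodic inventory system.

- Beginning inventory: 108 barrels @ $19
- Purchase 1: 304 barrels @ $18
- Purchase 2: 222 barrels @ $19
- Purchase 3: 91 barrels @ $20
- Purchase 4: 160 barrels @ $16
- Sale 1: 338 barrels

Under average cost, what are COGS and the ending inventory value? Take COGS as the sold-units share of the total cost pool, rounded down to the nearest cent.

COGS = $6,157.32; ending inventory = $9,964.68

Sale 1, sell 338: 338/885 × $16,122.00 → $6,157.32
Ending inventory (cost pool remaining) = $9,964.68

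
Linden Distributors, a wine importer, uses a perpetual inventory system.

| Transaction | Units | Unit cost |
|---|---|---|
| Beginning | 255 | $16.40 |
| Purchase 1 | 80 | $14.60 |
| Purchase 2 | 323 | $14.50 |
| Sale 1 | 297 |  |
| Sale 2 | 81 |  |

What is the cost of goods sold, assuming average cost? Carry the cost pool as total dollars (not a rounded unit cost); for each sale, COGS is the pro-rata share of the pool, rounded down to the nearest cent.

COGS = $5,763.91

After Beginning: 255 on hand, pool $4,182.00 (≈ $16.4000 each)
After Purchase 1: 335 on hand, pool $5,350.00 (≈ $15.9701 each)
After Purchase 2: 658 on hand, pool $10,033.50 (≈ $15.2485 each)
Sale 1, sell 297: 297/658 × $10,033.50 → $4,528.79
Sale 2, sell 81: 81/361 × $5,504.71 → $1,235.12
Total COGS = $4,528.79 + $1,235.12 = $5,763.91
Ending inventory (cost pool remaining) = $4,269.59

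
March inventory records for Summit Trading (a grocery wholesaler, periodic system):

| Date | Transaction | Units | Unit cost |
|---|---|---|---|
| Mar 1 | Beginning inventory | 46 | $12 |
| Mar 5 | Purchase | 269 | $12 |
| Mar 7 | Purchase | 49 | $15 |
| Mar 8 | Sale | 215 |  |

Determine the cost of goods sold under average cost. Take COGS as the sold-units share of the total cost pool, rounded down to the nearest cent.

Mar 8, sell 215: 215/364 × $4,515.00 → $2,666.82
Ending inventory (cost pool remaining) = $1,848.18

COGS = $2,666.82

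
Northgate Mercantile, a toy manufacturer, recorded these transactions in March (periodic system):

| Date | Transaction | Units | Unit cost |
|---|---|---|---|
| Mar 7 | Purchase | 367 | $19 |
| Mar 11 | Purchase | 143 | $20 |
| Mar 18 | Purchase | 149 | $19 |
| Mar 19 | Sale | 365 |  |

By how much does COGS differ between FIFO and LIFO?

$143

FIFO COGS: 365 @ $19 = $6,935
LIFO COGS: 149 @ $19 + 143 @ $20 + 73 @ $19 = $7,078
Difference = |$6,935 − $7,078| = $143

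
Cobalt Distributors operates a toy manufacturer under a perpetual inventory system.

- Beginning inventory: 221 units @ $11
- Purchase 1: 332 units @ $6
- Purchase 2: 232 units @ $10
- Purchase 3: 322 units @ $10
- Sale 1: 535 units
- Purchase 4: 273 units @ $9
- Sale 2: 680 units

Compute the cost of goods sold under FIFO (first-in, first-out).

COGS = $10,935

Sale 1 (535) [FIFO — oldest first]: 221 @ $11 + 314 @ $6 = $4,315
Sale 2 (680) [FIFO — oldest first]: 18 @ $6 + 232 @ $10 + 322 @ $10 + 108 @ $9 = $6,620
Total COGS = $4,315 + $6,620 = $10,935
Ending inventory: 165 @ $9 = $1,485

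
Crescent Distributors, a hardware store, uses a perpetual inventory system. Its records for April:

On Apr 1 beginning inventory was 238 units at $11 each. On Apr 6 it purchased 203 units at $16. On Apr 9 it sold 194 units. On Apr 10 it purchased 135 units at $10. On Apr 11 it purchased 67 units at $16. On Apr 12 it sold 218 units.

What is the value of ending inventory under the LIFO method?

Apr 9, 194 sold [LIFO — newest first]: 194 @ $16 = $3,104
Apr 12, 218 sold [LIFO — newest first]: 67 @ $16 + 135 @ $10 + 9 @ $16 + 7 @ $11 = $2,643
Total COGS = $3,104 + $2,643 = $5,747
Ending inventory: 231 @ $11 = $2,541

Ending inventory = $2,541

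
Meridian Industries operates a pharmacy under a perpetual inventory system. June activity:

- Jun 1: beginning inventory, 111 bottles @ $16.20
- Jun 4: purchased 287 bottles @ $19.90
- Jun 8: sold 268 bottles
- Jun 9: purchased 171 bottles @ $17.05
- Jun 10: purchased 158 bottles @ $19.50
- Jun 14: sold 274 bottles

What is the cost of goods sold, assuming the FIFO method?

Jun 8, 268 sold [FIFO — oldest first]: 111 @ $16.20 + 157 @ $19.90 = $4,922.50
Jun 14, 274 sold [FIFO — oldest first]: 130 @ $19.90 + 144 @ $17.05 = $5,042.20
Total COGS = $4,922.50 + $5,042.20 = $9,964.70
Ending inventory: 27 @ $17.05 + 158 @ $19.50 = $3,541.35

COGS = $9,964.70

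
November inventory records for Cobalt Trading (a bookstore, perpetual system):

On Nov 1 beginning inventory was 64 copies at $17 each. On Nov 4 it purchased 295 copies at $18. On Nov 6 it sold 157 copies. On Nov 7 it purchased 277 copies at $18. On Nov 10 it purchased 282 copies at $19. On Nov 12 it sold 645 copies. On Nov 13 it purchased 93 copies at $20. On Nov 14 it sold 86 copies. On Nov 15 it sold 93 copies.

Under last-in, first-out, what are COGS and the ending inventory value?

COGS = $18,092; ending inventory = $510

Nov 6, 157 sold [LIFO — newest first]: 157 @ $18 = $2,826
Nov 12, 645 sold [LIFO — newest first]: 282 @ $19 + 277 @ $18 + 86 @ $18 = $11,892
Nov 14, 86 sold [LIFO — newest first]: 86 @ $20 = $1,720
Nov 15, 93 sold [LIFO — newest first]: 7 @ $20 + 52 @ $18 + 34 @ $17 = $1,654
Total COGS = $2,826 + $11,892 + $1,720 + $1,654 = $18,092
Ending inventory: 30 @ $17 = $510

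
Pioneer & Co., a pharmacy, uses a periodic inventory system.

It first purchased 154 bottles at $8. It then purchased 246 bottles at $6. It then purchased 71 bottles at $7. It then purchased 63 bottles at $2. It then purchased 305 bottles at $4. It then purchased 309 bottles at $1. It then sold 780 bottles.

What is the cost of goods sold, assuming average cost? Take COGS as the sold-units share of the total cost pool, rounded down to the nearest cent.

COGS = $3,302.09

Sale 1, sell 780: 780/1148 × $4,860.00 → $3,302.09
Ending inventory (cost pool remaining) = $1,557.91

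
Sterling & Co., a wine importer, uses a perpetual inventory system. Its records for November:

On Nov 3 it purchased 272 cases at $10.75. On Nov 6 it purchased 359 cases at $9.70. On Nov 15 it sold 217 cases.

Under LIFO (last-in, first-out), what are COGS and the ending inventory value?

Nov 15, 217 sold [LIFO — newest first]: 217 @ $9.70 = $2,104.90
Ending inventory: 272 @ $10.75 + 142 @ $9.70 = $4,301.40

COGS = $2,104.90; ending inventory = $4,301.40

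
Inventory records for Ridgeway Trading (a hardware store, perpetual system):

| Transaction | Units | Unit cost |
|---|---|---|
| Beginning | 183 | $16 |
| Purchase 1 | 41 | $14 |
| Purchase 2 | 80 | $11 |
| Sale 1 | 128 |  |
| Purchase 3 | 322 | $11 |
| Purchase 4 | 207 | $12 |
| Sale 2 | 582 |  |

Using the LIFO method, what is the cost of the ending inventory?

Ending inventory = $1,968

Sale 1 (128) [LIFO — newest first]: 80 @ $11 + 41 @ $14 + 7 @ $16 = $1,566
Sale 2 (582) [LIFO — newest first]: 207 @ $12 + 322 @ $11 + 53 @ $16 = $6,874
Total COGS = $1,566 + $6,874 = $8,440
Ending inventory: 123 @ $16 = $1,968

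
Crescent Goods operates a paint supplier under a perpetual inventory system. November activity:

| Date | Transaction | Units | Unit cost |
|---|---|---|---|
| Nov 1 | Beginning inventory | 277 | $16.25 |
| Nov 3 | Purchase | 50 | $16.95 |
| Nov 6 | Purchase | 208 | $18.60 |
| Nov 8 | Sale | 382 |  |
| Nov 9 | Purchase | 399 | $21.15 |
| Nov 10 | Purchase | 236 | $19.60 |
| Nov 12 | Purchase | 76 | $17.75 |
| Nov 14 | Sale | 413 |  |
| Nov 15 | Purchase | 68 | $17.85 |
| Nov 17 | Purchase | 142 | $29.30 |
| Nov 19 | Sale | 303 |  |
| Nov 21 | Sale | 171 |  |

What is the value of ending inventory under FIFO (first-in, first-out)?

Ending inventory = $4,963.85

Nov 8, 382 sold [FIFO — oldest first]: 277 @ $16.25 + 50 @ $16.95 + 55 @ $18.60 = $6,371.75
Nov 14, 413 sold [FIFO — oldest first]: 153 @ $18.60 + 260 @ $21.15 = $8,344.80
Nov 19, 303 sold [FIFO — oldest first]: 139 @ $21.15 + 164 @ $19.60 = $6,154.25
Nov 21, 171 sold [FIFO — oldest first]: 72 @ $19.60 + 76 @ $17.75 + 23 @ $17.85 = $3,170.75
Total COGS = $6,371.75 + $8,344.80 + $6,154.25 + $3,170.75 = $24,041.55
Ending inventory: 45 @ $17.85 + 142 @ $29.30 = $4,963.85
Check: goods available $29,005.40 = COGS $24,041.55 + ending $4,963.85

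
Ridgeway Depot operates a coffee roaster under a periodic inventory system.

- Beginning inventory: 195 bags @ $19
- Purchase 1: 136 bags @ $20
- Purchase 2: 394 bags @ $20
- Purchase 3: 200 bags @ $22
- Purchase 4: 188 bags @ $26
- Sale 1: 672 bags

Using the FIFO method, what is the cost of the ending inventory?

Sale 1 (672) [FIFO — oldest first]: 195 @ $19 + 136 @ $20 + 341 @ $20 = $13,245
Ending inventory: 53 @ $20 + 200 @ $22 + 188 @ $26 = $10,348

Ending inventory = $10,348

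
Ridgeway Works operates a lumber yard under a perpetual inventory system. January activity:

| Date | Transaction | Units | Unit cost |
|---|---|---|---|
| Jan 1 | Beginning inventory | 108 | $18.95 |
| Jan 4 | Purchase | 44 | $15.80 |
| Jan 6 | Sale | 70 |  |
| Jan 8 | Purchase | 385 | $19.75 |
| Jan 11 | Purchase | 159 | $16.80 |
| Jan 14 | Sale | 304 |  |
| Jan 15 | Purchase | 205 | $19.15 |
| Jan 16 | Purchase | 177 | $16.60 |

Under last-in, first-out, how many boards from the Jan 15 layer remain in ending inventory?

Jan 6, 70 sold [LIFO — newest first]: 44 @ $15.80 + 26 @ $18.95 = $1,187.90
Jan 14, 304 sold [LIFO — newest first]: 159 @ $16.80 + 145 @ $19.75 = $5,534.95
Total COGS = $1,187.90 + $5,534.95 = $6,722.85
Ending inventory: 82 @ $18.95 + 240 @ $19.75 + 205 @ $19.15 + 177 @ $16.60 = $13,157.85

205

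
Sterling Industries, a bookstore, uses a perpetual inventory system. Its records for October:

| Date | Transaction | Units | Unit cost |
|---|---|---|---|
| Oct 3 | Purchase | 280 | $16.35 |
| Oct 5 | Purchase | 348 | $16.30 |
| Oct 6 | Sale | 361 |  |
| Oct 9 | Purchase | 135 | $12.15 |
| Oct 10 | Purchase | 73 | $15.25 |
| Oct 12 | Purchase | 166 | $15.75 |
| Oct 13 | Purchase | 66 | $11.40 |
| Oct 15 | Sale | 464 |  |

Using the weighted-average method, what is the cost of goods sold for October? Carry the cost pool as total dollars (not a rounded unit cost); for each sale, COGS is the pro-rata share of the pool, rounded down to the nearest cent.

COGS = $12,769.29

After Oct 3: 280 on hand, pool $4,578.00 (≈ $16.3500 each)
After Oct 5: 628 on hand, pool $10,250.40 (≈ $16.3223 each)
Oct 6, sell 361: 361/628 × $10,250.40 → $5,892.34
After Oct 9: 402 on hand, pool $5,998.31 (≈ $14.9212 each)
After Oct 10: 475 on hand, pool $7,111.56 (≈ $14.9717 each)
After Oct 12: 641 on hand, pool $9,726.06 (≈ $15.1733 each)
After Oct 13: 707 on hand, pool $10,478.46 (≈ $14.8210 each)
Oct 15, sell 464: 464/707 × $10,478.46 → $6,876.95
Total COGS = $5,892.34 + $6,876.95 = $12,769.29
Ending inventory (cost pool remaining) = $3,601.51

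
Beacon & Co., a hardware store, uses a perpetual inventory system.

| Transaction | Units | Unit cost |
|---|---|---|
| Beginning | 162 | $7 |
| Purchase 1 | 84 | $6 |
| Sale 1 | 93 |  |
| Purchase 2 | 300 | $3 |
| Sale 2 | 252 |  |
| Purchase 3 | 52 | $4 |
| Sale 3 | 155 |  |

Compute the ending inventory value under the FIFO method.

Ending inventory = $346

Sale 1 (93) [FIFO — oldest first]: 93 @ $7 = $651
Sale 2 (252) [FIFO — oldest first]: 69 @ $7 + 84 @ $6 + 99 @ $3 = $1,284
Sale 3 (155) [FIFO — oldest first]: 155 @ $3 = $465
Total COGS = $651 + $1,284 + $465 = $2,400
Ending inventory: 46 @ $3 + 52 @ $4 = $346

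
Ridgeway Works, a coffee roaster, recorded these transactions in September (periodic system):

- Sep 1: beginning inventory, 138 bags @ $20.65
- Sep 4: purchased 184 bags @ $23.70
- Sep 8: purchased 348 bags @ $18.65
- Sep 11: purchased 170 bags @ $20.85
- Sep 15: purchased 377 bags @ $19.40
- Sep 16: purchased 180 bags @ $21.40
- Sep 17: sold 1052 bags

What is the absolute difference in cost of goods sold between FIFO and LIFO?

$586.45

FIFO COGS: 138 @ $20.65 + 184 @ $23.70 + 348 @ $18.65 + 170 @ $20.85 + 212 @ $19.40 = $21,358.00
LIFO COGS: 180 @ $21.40 + 377 @ $19.40 + 170 @ $20.85 + 325 @ $18.65 = $20,771.55
Difference = |$21,358.00 − $20,771.55| = $586.45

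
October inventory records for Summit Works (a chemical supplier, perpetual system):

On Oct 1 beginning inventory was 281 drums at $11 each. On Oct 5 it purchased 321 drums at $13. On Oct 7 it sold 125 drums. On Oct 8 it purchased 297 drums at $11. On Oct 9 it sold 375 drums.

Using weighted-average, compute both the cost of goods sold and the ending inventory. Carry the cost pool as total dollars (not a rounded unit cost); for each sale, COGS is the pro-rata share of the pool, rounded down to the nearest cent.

COGS = $5,879.76; ending inventory = $4,651.24

After Oct 1: 281 on hand, pool $3,091.00 (≈ $11.0000 each)
After Oct 5: 602 on hand, pool $7,264.00 (≈ $12.0664 each)
Oct 7, sell 125: 125/602 × $7,264.00 → $1,508.30
After Oct 8: 774 on hand, pool $9,022.70 (≈ $11.6572 each)
Oct 9, sell 375: 375/774 × $9,022.70 → $4,371.46
Total COGS = $1,508.30 + $4,371.46 = $5,879.76
Ending inventory (cost pool remaining) = $4,651.24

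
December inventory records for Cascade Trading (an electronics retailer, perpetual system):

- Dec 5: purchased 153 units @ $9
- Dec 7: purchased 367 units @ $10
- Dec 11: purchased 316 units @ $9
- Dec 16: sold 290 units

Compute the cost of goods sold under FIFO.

Dec 16, 290 sold [FIFO — oldest first]: 153 @ $9 + 137 @ $10 = $2,747
Ending inventory: 230 @ $10 + 316 @ $9 = $5,144

COGS = $2,747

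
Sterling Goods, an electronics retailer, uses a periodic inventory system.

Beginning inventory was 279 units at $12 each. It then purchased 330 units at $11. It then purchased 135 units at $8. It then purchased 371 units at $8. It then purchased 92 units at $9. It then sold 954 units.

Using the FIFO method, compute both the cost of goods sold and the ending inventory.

Sale 1 (954) [FIFO — oldest first]: 279 @ $12 + 330 @ $11 + 135 @ $8 + 210 @ $8 = $9,738
Ending inventory: 161 @ $8 + 92 @ $9 = $2,116

COGS = $9,738; ending inventory = $2,116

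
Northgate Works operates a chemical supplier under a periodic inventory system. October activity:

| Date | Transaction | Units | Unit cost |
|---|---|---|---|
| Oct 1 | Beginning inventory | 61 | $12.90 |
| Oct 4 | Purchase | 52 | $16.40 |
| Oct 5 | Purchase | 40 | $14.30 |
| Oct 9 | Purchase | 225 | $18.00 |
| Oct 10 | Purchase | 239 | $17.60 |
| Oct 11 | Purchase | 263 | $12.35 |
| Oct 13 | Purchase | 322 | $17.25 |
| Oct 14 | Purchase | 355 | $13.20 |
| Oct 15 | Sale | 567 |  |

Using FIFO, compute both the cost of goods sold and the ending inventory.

COGS = $9,588.10; ending inventory = $14,368.55

Oct 15, 567 sold [FIFO — oldest first]: 61 @ $12.90 + 52 @ $16.40 + 40 @ $14.30 + 225 @ $18.00 + 189 @ $17.60 = $9,588.10
Ending inventory: 50 @ $17.60 + 263 @ $12.35 + 322 @ $17.25 + 355 @ $13.20 = $14,368.55
Check: goods available $23,956.65 = COGS $9,588.10 + ending $14,368.55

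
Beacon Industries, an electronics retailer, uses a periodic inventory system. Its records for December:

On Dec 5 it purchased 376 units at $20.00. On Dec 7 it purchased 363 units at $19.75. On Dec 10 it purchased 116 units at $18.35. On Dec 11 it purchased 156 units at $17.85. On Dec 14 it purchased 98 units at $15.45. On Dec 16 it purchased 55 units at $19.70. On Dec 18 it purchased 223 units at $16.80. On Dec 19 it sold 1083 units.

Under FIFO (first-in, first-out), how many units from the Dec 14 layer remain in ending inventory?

Dec 19, 1083 sold [FIFO — oldest first]: 376 @ $20.00 + 363 @ $19.75 + 116 @ $18.35 + 156 @ $17.85 + 72 @ $15.45 = $20,714.85
Ending inventory: 26 @ $15.45 + 55 @ $19.70 + 223 @ $16.80 = $5,231.60

26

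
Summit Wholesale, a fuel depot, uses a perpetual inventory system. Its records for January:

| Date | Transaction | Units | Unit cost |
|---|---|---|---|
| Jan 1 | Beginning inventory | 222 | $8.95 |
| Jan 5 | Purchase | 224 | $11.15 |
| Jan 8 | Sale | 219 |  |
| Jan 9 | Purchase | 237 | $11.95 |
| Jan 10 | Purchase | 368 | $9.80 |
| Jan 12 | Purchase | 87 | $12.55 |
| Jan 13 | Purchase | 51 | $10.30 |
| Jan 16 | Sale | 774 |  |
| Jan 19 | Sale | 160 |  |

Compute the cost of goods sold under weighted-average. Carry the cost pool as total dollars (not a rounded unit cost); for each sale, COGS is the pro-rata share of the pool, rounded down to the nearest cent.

After Jan 1: 222 on hand, pool $1,986.90 (≈ $8.9500 each)
After Jan 5: 446 on hand, pool $4,484.50 (≈ $10.0549 each)
Jan 8, sell 219: 219/446 × $4,484.50 → $2,202.03
After Jan 9: 464 on hand, pool $5,114.62 (≈ $11.0229 each)
After Jan 10: 832 on hand, pool $8,721.02 (≈ $10.4820 each)
After Jan 12: 919 on hand, pool $9,812.87 (≈ $10.6778 each)
After Jan 13: 970 on hand, pool $10,338.17 (≈ $10.6579 each)
Jan 16, sell 774: 774/970 × $10,338.17 → $8,249.22
Jan 19, sell 160: 160/196 × $2,088.95 → $1,705.26
Total COGS = $2,202.03 + $8,249.22 + $1,705.26 = $12,156.51
Ending inventory (cost pool remaining) = $383.69

COGS = $12,156.51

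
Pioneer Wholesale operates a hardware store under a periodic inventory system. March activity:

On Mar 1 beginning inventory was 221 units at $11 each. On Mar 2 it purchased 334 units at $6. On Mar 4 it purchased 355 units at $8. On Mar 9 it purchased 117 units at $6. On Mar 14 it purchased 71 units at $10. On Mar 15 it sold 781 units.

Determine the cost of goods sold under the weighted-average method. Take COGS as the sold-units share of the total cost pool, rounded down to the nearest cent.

Mar 15, sell 781: 781/1098 × $8,687.00 → $6,179.00
Ending inventory (cost pool remaining) = $2,508.00
Check: goods available $8,687.00 = COGS $6,179.00 + ending $2,508.00

COGS = $6,179.00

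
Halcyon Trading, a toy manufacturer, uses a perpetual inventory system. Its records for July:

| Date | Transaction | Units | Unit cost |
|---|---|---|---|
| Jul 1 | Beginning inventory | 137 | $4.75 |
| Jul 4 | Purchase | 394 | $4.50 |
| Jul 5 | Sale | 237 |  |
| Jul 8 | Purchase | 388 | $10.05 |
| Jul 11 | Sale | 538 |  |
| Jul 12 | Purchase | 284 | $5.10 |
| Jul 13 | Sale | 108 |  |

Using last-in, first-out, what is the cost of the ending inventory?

Jul 5, 237 sold [LIFO — newest first]: 237 @ $4.50 = $1,066.50
Jul 11, 538 sold [LIFO — newest first]: 388 @ $10.05 + 150 @ $4.50 = $4,574.40
Jul 13, 108 sold [LIFO — newest first]: 108 @ $5.10 = $550.80
Total COGS = $1,066.50 + $4,574.40 + $550.80 = $6,191.70
Ending inventory: 137 @ $4.75 + 7 @ $4.50 + 176 @ $5.10 = $1,579.85

Ending inventory = $1,579.85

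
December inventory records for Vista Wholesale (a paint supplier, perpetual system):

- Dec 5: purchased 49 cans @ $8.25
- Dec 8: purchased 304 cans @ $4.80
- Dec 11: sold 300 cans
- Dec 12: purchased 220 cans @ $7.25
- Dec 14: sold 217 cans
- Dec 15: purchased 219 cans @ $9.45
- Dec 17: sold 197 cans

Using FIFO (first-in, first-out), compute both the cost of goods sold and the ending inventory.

Dec 11, 300 sold [FIFO — oldest first]: 49 @ $8.25 + 251 @ $4.80 = $1,609.05
Dec 14, 217 sold [FIFO — oldest first]: 53 @ $4.80 + 164 @ $7.25 = $1,443.40
Dec 17, 197 sold [FIFO — oldest first]: 56 @ $7.25 + 141 @ $9.45 = $1,738.45
Total COGS = $1,609.05 + $1,443.40 + $1,738.45 = $4,790.90
Ending inventory: 78 @ $9.45 = $737.10
Check: goods available $5,528.00 = COGS $4,790.90 + ending $737.10

COGS = $4,790.90; ending inventory = $737.10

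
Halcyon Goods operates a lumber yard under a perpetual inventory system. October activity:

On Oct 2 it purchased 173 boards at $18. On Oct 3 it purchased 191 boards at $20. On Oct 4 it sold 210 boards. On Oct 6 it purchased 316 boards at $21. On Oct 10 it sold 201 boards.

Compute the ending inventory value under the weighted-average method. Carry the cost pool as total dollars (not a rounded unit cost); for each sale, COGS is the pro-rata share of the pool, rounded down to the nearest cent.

After Oct 2: 173 on hand, pool $3,114.00 (≈ $18.0000 each)
After Oct 3: 364 on hand, pool $6,934.00 (≈ $19.0495 each)
Oct 4, sell 210: 210/364 × $6,934.00 → $4,000.38
After Oct 6: 470 on hand, pool $9,569.62 (≈ $20.3609 each)
Oct 10, sell 201: 201/470 × $9,569.62 → $4,092.53
Total COGS = $4,000.38 + $4,092.53 = $8,092.91
Ending inventory (cost pool remaining) = $5,477.09
Check: goods available $13,570.00 = COGS $8,092.91 + ending $5,477.09

Ending inventory = $5,477.09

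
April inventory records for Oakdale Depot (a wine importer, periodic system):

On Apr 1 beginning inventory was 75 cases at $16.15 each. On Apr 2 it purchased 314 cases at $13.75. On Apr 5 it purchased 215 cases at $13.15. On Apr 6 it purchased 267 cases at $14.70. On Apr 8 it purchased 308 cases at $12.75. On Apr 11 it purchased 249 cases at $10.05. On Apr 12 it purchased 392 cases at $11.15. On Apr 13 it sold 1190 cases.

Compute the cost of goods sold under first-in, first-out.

Apr 13, 1190 sold [FIFO — oldest first]: 75 @ $16.15 + 314 @ $13.75 + 215 @ $13.15 + 267 @ $14.70 + 308 @ $12.75 + 11 @ $10.05 = $16,318.45
Ending inventory: 238 @ $10.05 + 392 @ $11.15 = $6,762.70

COGS = $16,318.45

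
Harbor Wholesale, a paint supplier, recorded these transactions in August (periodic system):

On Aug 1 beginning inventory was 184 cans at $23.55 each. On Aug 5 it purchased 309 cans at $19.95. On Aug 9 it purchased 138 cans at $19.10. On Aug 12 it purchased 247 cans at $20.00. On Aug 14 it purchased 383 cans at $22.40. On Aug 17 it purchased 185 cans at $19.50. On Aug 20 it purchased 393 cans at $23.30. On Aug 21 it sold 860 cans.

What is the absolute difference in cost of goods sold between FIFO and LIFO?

$1,367.65

FIFO COGS: 184 @ $23.55 + 309 @ $19.95 + 138 @ $19.10 + 229 @ $20.00 = $17,713.55
LIFO COGS: 393 @ $23.30 + 185 @ $19.50 + 282 @ $22.40 = $19,081.20
Difference = |$17,713.55 − $19,081.20| = $1,367.65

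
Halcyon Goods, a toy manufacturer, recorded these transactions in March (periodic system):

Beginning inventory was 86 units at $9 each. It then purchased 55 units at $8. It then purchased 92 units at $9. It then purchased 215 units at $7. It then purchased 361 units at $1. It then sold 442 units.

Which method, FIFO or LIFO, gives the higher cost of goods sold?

FIFO

FIFO COGS: 86 @ $9 + 55 @ $8 + 92 @ $9 + 209 @ $7 = $3,505
LIFO COGS: 361 @ $1 + 81 @ $7 = $928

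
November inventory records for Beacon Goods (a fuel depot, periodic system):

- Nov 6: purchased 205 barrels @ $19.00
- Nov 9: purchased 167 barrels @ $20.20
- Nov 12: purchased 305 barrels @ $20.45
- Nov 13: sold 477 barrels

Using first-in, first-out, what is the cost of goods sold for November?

COGS = $9,415.65

Nov 13, 477 sold [FIFO — oldest first]: 205 @ $19.00 + 167 @ $20.20 + 105 @ $20.45 = $9,415.65
Ending inventory: 200 @ $20.45 = $4,090.00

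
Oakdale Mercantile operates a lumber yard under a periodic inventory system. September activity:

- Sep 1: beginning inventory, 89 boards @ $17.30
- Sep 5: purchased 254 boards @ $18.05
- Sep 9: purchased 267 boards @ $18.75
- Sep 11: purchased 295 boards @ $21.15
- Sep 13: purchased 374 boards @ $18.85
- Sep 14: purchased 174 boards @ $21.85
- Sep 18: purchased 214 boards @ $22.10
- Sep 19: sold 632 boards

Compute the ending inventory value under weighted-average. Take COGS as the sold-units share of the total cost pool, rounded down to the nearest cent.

Sep 19, sell 632: 632/1667 × $32,951.10 → $12,492.55
Ending inventory (cost pool remaining) = $20,458.55
Check: goods available $32,951.10 = COGS $12,492.55 + ending $20,458.55

Ending inventory = $20,458.55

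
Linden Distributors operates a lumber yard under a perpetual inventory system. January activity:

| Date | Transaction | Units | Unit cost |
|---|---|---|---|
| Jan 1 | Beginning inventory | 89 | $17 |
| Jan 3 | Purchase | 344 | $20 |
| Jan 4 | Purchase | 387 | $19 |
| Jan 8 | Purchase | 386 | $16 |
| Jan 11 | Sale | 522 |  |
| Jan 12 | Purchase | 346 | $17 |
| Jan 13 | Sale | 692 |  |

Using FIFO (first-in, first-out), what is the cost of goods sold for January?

Jan 11, 522 sold [FIFO — oldest first]: 89 @ $17 + 344 @ $20 + 89 @ $19 = $10,084
Jan 13, 692 sold [FIFO — oldest first]: 298 @ $19 + 386 @ $16 + 8 @ $17 = $11,974
Total COGS = $10,084 + $11,974 = $22,058
Ending inventory: 338 @ $17 = $5,746

COGS = $22,058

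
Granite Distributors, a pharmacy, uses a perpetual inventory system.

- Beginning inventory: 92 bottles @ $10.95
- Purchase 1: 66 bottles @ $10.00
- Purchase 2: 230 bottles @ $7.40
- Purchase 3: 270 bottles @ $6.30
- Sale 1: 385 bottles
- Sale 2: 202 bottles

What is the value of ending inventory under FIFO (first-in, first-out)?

Sale 1 (385) [FIFO — oldest first]: 92 @ $10.95 + 66 @ $10.00 + 227 @ $7.40 = $3,347.20
Sale 2 (202) [FIFO — oldest first]: 3 @ $7.40 + 199 @ $6.30 = $1,275.90
Total COGS = $3,347.20 + $1,275.90 = $4,623.10
Ending inventory: 71 @ $6.30 = $447.30
Check: goods available $5,070.40 = COGS $4,623.10 + ending $447.30

Ending inventory = $447.30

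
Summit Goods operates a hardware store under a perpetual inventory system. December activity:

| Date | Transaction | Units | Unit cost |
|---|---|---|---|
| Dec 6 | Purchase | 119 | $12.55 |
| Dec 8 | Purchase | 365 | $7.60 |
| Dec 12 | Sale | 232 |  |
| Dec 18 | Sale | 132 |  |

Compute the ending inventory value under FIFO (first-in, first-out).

Dec 12, 232 sold [FIFO — oldest first]: 119 @ $12.55 + 113 @ $7.60 = $2,352.25
Dec 18, 132 sold [FIFO — oldest first]: 132 @ $7.60 = $1,003.20
Total COGS = $2,352.25 + $1,003.20 = $3,355.45
Ending inventory: 120 @ $7.60 = $912.00

Ending inventory = $912.00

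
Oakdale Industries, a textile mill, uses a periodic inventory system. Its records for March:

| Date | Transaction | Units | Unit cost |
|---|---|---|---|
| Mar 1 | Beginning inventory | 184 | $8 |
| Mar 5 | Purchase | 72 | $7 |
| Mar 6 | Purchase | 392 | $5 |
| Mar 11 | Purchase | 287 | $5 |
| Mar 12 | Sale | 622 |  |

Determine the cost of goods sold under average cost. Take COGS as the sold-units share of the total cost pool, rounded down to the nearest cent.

Mar 12, sell 622: 622/935 × $5,371.00 → $3,573.00
Ending inventory (cost pool remaining) = $1,798.00

COGS = $3,573.00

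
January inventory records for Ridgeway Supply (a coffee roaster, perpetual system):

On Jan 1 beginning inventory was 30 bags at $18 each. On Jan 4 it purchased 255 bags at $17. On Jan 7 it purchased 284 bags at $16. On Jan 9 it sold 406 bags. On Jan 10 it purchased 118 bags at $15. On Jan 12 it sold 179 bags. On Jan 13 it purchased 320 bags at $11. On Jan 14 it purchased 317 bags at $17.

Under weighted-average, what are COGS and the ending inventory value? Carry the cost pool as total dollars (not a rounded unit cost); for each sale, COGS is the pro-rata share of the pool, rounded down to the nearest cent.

COGS = $9,567.07; ending inventory = $10,530.93

After Jan 1: 30 on hand, pool $540.00 (≈ $18.0000 each)
After Jan 4: 285 on hand, pool $4,875.00 (≈ $17.1053 each)
After Jan 7: 569 on hand, pool $9,419.00 (≈ $16.5536 each)
Jan 9, sell 406: 406/569 × $9,419.00 → $6,720.76
After Jan 10: 281 on hand, pool $4,468.24 (≈ $15.9012 each)
Jan 12, sell 179: 179/281 × $4,468.24 → $2,846.31
After Jan 13: 422 on hand, pool $5,141.93 (≈ $12.1847 each)
After Jan 14: 739 on hand, pool $10,530.93 (≈ $14.2502 each)
Total COGS = $6,720.76 + $2,846.31 = $9,567.07
Ending inventory (cost pool remaining) = $10,530.93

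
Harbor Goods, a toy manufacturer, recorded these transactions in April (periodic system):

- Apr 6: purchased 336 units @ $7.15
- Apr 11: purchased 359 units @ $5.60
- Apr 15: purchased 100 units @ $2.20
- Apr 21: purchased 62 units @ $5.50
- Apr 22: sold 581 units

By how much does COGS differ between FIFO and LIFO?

FIFO COGS: 336 @ $7.15 + 245 @ $5.60 = $3,774.40
LIFO COGS: 62 @ $5.50 + 100 @ $2.20 + 359 @ $5.60 + 60 @ $7.15 = $3,000.40
Difference = |$3,774.40 − $3,000.40| = $774.00

$774.00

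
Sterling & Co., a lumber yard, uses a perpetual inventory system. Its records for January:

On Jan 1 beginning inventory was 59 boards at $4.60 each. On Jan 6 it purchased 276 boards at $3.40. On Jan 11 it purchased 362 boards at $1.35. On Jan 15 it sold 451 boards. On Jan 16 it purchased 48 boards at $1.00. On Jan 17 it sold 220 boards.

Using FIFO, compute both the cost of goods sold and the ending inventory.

COGS = $1,663.40; ending inventory = $83.10

Jan 15, 451 sold [FIFO — oldest first]: 59 @ $4.60 + 276 @ $3.40 + 116 @ $1.35 = $1,366.40
Jan 17, 220 sold [FIFO — oldest first]: 220 @ $1.35 = $297.00
Total COGS = $1,366.40 + $297.00 = $1,663.40
Ending inventory: 26 @ $1.35 + 48 @ $1.00 = $83.10
Check: goods available $1,746.50 = COGS $1,663.40 + ending $83.10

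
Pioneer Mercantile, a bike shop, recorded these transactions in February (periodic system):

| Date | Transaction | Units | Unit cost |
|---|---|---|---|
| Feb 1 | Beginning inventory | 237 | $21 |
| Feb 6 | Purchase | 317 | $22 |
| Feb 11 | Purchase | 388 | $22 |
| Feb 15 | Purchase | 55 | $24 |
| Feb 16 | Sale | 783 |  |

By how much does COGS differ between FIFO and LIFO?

$324

FIFO COGS: 237 @ $21 + 317 @ $22 + 229 @ $22 = $16,989
LIFO COGS: 55 @ $24 + 388 @ $22 + 317 @ $22 + 23 @ $21 = $17,313
Difference = |$16,989 − $17,313| = $324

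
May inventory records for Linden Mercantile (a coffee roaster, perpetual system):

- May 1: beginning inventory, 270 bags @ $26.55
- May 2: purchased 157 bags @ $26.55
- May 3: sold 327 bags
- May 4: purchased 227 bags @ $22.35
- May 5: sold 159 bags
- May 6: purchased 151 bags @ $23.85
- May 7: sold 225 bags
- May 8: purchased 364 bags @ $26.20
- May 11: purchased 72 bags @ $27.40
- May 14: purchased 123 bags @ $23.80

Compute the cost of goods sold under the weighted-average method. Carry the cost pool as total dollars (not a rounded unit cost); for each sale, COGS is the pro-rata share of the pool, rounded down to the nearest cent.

COGS = $17,780.42

After May 1: 270 on hand, pool $7,168.50 (≈ $26.5500 each)
After May 2: 427 on hand, pool $11,336.85 (≈ $26.5500 each)
May 3, sell 327: 327/427 × $11,336.85 → $8,681.85
After May 4: 327 on hand, pool $7,728.45 (≈ $23.6344 each)
May 5, sell 159: 159/327 × $7,728.45 → $3,757.87
After May 6: 319 on hand, pool $7,571.93 (≈ $23.7365 each)
May 7, sell 225: 225/319 × $7,571.93 → $5,340.70
After May 8: 458 on hand, pool $11,768.03 (≈ $25.6944 each)
After May 11: 530 on hand, pool $13,740.83 (≈ $25.9261 each)
After May 14: 653 on hand, pool $16,668.23 (≈ $25.5256 each)
Total COGS = $8,681.85 + $3,757.87 + $5,340.70 = $17,780.42
Ending inventory (cost pool remaining) = $16,668.23
Check: goods available $34,448.65 = COGS $17,780.42 + ending $16,668.23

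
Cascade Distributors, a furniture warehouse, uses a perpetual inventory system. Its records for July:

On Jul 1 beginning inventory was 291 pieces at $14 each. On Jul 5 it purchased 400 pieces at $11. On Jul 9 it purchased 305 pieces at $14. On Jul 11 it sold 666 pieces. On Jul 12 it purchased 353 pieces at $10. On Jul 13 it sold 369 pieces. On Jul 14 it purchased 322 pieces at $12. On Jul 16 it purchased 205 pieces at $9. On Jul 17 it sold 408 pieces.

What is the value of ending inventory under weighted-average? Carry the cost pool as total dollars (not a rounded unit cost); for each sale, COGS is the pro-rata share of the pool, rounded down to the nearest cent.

Ending inventory = $4,774.37

After Jul 1: 291 on hand, pool $4,074.00 (≈ $14.0000 each)
After Jul 5: 691 on hand, pool $8,474.00 (≈ $12.2634 each)
After Jul 9: 996 on hand, pool $12,744.00 (≈ $12.7952 each)
Jul 11, sell 666: 666/996 × $12,744.00 → $8,521.59
After Jul 12: 683 on hand, pool $7,752.41 (≈ $11.3505 each)
Jul 13, sell 369: 369/683 × $7,752.41 → $4,188.34
After Jul 14: 636 on hand, pool $7,428.07 (≈ $11.6794 each)
After Jul 16: 841 on hand, pool $9,273.07 (≈ $11.0262 each)
Jul 17, sell 408: 408/841 × $9,273.07 → $4,498.70
Total COGS = $8,521.59 + $4,188.34 + $4,498.70 = $17,208.63
Ending inventory (cost pool remaining) = $4,774.37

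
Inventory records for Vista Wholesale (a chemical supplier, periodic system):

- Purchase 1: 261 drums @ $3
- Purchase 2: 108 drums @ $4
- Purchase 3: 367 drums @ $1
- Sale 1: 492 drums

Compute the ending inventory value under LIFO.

Ending inventory = $732

Sale 1 (492) [LIFO — newest first]: 367 @ $1 + 108 @ $4 + 17 @ $3 = $850
Ending inventory: 244 @ $3 = $732
Check: goods available $1,582 = COGS $850 + ending $732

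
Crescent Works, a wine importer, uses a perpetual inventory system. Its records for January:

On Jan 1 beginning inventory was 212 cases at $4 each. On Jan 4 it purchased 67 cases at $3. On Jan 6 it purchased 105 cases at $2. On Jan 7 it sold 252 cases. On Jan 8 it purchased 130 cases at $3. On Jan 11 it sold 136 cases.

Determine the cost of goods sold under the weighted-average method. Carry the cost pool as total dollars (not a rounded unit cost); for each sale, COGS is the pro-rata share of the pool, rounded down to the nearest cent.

COGS = $1,253.30

After Jan 1: 212 on hand, pool $848.00 (≈ $4.0000 each)
After Jan 4: 279 on hand, pool $1,049.00 (≈ $3.7599 each)
After Jan 6: 384 on hand, pool $1,259.00 (≈ $3.2786 each)
Jan 7, sell 252: 252/384 × $1,259.00 → $826.21
After Jan 8: 262 on hand, pool $822.79 (≈ $3.1404 each)
Jan 11, sell 136: 136/262 × $822.79 → $427.09
Total COGS = $826.21 + $427.09 = $1,253.30
Ending inventory (cost pool remaining) = $395.70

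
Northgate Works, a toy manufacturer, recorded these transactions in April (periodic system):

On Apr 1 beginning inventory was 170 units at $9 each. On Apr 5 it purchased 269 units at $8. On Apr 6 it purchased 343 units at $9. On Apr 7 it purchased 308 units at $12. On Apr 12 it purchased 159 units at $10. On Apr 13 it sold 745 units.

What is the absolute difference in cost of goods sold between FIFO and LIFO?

$1,352

FIFO COGS: 170 @ $9 + 269 @ $8 + 306 @ $9 = $6,436
LIFO COGS: 159 @ $10 + 308 @ $12 + 278 @ $9 = $7,788
Difference = |$6,436 − $7,788| = $1,352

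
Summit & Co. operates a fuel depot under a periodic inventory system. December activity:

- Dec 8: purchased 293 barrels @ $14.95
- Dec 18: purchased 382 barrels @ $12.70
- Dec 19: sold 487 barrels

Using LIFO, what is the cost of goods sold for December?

COGS = $6,421.15

Dec 19, 487 sold [LIFO — newest first]: 382 @ $12.70 + 105 @ $14.95 = $6,421.15
Ending inventory: 188 @ $14.95 = $2,810.60
Check: goods available $9,231.75 = COGS $6,421.15 + ending $2,810.60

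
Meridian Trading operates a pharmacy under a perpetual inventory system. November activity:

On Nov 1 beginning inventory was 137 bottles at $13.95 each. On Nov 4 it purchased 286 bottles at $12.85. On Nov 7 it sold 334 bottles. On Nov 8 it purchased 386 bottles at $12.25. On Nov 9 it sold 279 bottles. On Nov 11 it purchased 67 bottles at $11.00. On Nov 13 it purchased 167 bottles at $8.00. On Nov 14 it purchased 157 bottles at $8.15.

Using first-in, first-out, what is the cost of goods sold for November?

COGS = $7,913.75

Nov 7, 334 sold [FIFO — oldest first]: 137 @ $13.95 + 197 @ $12.85 = $4,442.60
Nov 9, 279 sold [FIFO — oldest first]: 89 @ $12.85 + 190 @ $12.25 = $3,471.15
Total COGS = $4,442.60 + $3,471.15 = $7,913.75
Ending inventory: 196 @ $12.25 + 67 @ $11.00 + 167 @ $8.00 + 157 @ $8.15 = $5,753.55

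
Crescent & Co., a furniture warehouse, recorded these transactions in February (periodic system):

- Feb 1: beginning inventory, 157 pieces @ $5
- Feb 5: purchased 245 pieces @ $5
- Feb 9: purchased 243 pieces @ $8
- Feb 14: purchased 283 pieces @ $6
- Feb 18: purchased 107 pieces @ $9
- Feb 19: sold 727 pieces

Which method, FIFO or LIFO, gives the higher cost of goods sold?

FIFO COGS: 157 @ $5 + 245 @ $5 + 243 @ $8 + 82 @ $6 = $4,446
LIFO COGS: 107 @ $9 + 283 @ $6 + 243 @ $8 + 94 @ $5 = $5,075

LIFO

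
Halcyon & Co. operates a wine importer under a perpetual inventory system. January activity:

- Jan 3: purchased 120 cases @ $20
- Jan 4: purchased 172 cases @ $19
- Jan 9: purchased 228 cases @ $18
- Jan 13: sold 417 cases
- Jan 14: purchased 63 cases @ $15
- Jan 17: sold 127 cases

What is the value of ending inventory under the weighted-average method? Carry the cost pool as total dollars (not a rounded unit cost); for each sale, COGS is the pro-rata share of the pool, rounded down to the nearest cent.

After Jan 3: 120 on hand, pool $2,400.00 (≈ $20.0000 each)
After Jan 4: 292 on hand, pool $5,668.00 (≈ $19.4110 each)
After Jan 9: 520 on hand, pool $9,772.00 (≈ $18.7923 each)
Jan 13, sell 417: 417/520 × $9,772.00 → $7,836.39
After Jan 14: 166 on hand, pool $2,880.61 (≈ $17.3531 each)
Jan 17, sell 127: 127/166 × $2,880.61 → $2,203.84
Total COGS = $7,836.39 + $2,203.84 = $10,040.23
Ending inventory (cost pool remaining) = $676.77
Check: goods available $10,717.00 = COGS $10,040.23 + ending $676.77

Ending inventory = $676.77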